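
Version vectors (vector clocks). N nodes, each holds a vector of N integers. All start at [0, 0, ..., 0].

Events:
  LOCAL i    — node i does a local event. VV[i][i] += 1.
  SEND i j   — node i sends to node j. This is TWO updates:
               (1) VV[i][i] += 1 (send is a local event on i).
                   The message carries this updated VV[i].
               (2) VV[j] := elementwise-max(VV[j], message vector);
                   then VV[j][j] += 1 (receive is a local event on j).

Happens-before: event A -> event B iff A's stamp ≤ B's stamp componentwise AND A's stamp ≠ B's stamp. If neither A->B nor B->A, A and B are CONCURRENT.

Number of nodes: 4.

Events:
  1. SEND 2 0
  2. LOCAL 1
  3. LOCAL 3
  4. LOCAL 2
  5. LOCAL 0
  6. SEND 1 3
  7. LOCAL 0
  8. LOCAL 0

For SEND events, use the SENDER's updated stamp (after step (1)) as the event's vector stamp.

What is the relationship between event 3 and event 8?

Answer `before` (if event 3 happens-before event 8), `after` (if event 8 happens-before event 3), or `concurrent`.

Answer: concurrent

Derivation:
Initial: VV[0]=[0, 0, 0, 0]
Initial: VV[1]=[0, 0, 0, 0]
Initial: VV[2]=[0, 0, 0, 0]
Initial: VV[3]=[0, 0, 0, 0]
Event 1: SEND 2->0: VV[2][2]++ -> VV[2]=[0, 0, 1, 0], msg_vec=[0, 0, 1, 0]; VV[0]=max(VV[0],msg_vec) then VV[0][0]++ -> VV[0]=[1, 0, 1, 0]
Event 2: LOCAL 1: VV[1][1]++ -> VV[1]=[0, 1, 0, 0]
Event 3: LOCAL 3: VV[3][3]++ -> VV[3]=[0, 0, 0, 1]
Event 4: LOCAL 2: VV[2][2]++ -> VV[2]=[0, 0, 2, 0]
Event 5: LOCAL 0: VV[0][0]++ -> VV[0]=[2, 0, 1, 0]
Event 6: SEND 1->3: VV[1][1]++ -> VV[1]=[0, 2, 0, 0], msg_vec=[0, 2, 0, 0]; VV[3]=max(VV[3],msg_vec) then VV[3][3]++ -> VV[3]=[0, 2, 0, 2]
Event 7: LOCAL 0: VV[0][0]++ -> VV[0]=[3, 0, 1, 0]
Event 8: LOCAL 0: VV[0][0]++ -> VV[0]=[4, 0, 1, 0]
Event 3 stamp: [0, 0, 0, 1]
Event 8 stamp: [4, 0, 1, 0]
[0, 0, 0, 1] <= [4, 0, 1, 0]? False
[4, 0, 1, 0] <= [0, 0, 0, 1]? False
Relation: concurrent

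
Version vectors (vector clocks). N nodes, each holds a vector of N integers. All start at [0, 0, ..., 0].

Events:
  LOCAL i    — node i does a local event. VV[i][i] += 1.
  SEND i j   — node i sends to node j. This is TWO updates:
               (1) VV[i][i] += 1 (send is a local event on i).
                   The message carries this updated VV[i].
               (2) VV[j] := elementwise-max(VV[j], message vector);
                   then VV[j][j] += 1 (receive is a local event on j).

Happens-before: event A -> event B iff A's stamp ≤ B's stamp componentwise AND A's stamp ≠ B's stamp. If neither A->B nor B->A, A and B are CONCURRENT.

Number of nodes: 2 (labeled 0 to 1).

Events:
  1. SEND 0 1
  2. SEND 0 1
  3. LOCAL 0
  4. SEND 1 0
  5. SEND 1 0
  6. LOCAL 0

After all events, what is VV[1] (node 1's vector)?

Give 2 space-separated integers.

Initial: VV[0]=[0, 0]
Initial: VV[1]=[0, 0]
Event 1: SEND 0->1: VV[0][0]++ -> VV[0]=[1, 0], msg_vec=[1, 0]; VV[1]=max(VV[1],msg_vec) then VV[1][1]++ -> VV[1]=[1, 1]
Event 2: SEND 0->1: VV[0][0]++ -> VV[0]=[2, 0], msg_vec=[2, 0]; VV[1]=max(VV[1],msg_vec) then VV[1][1]++ -> VV[1]=[2, 2]
Event 3: LOCAL 0: VV[0][0]++ -> VV[0]=[3, 0]
Event 4: SEND 1->0: VV[1][1]++ -> VV[1]=[2, 3], msg_vec=[2, 3]; VV[0]=max(VV[0],msg_vec) then VV[0][0]++ -> VV[0]=[4, 3]
Event 5: SEND 1->0: VV[1][1]++ -> VV[1]=[2, 4], msg_vec=[2, 4]; VV[0]=max(VV[0],msg_vec) then VV[0][0]++ -> VV[0]=[5, 4]
Event 6: LOCAL 0: VV[0][0]++ -> VV[0]=[6, 4]
Final vectors: VV[0]=[6, 4]; VV[1]=[2, 4]

Answer: 2 4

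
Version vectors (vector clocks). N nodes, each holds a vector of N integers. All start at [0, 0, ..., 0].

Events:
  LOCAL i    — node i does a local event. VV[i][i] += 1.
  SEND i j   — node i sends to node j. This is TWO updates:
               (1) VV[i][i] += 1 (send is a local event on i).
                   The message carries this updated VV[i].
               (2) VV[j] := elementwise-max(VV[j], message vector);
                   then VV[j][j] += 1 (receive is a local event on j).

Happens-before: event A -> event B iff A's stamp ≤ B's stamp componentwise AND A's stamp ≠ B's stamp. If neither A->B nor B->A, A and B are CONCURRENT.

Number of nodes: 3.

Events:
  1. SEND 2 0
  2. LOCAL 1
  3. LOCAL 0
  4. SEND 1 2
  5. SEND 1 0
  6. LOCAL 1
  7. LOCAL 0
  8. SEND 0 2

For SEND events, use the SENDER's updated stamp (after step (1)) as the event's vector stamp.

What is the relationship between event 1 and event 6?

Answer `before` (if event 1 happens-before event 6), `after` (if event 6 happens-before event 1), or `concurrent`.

Answer: concurrent

Derivation:
Initial: VV[0]=[0, 0, 0]
Initial: VV[1]=[0, 0, 0]
Initial: VV[2]=[0, 0, 0]
Event 1: SEND 2->0: VV[2][2]++ -> VV[2]=[0, 0, 1], msg_vec=[0, 0, 1]; VV[0]=max(VV[0],msg_vec) then VV[0][0]++ -> VV[0]=[1, 0, 1]
Event 2: LOCAL 1: VV[1][1]++ -> VV[1]=[0, 1, 0]
Event 3: LOCAL 0: VV[0][0]++ -> VV[0]=[2, 0, 1]
Event 4: SEND 1->2: VV[1][1]++ -> VV[1]=[0, 2, 0], msg_vec=[0, 2, 0]; VV[2]=max(VV[2],msg_vec) then VV[2][2]++ -> VV[2]=[0, 2, 2]
Event 5: SEND 1->0: VV[1][1]++ -> VV[1]=[0, 3, 0], msg_vec=[0, 3, 0]; VV[0]=max(VV[0],msg_vec) then VV[0][0]++ -> VV[0]=[3, 3, 1]
Event 6: LOCAL 1: VV[1][1]++ -> VV[1]=[0, 4, 0]
Event 7: LOCAL 0: VV[0][0]++ -> VV[0]=[4, 3, 1]
Event 8: SEND 0->2: VV[0][0]++ -> VV[0]=[5, 3, 1], msg_vec=[5, 3, 1]; VV[2]=max(VV[2],msg_vec) then VV[2][2]++ -> VV[2]=[5, 3, 3]
Event 1 stamp: [0, 0, 1]
Event 6 stamp: [0, 4, 0]
[0, 0, 1] <= [0, 4, 0]? False
[0, 4, 0] <= [0, 0, 1]? False
Relation: concurrent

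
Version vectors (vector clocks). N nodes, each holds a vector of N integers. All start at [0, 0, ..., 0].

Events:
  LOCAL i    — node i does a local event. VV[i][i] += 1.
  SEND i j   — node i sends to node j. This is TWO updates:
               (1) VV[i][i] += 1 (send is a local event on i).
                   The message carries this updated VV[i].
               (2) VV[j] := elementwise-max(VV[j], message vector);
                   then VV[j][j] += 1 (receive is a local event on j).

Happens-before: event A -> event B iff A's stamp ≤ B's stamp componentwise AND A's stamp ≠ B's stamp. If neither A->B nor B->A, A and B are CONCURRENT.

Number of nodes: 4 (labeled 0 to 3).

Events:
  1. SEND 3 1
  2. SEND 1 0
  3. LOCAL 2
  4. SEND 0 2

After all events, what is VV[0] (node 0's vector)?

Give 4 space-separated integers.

Answer: 2 2 0 1

Derivation:
Initial: VV[0]=[0, 0, 0, 0]
Initial: VV[1]=[0, 0, 0, 0]
Initial: VV[2]=[0, 0, 0, 0]
Initial: VV[3]=[0, 0, 0, 0]
Event 1: SEND 3->1: VV[3][3]++ -> VV[3]=[0, 0, 0, 1], msg_vec=[0, 0, 0, 1]; VV[1]=max(VV[1],msg_vec) then VV[1][1]++ -> VV[1]=[0, 1, 0, 1]
Event 2: SEND 1->0: VV[1][1]++ -> VV[1]=[0, 2, 0, 1], msg_vec=[0, 2, 0, 1]; VV[0]=max(VV[0],msg_vec) then VV[0][0]++ -> VV[0]=[1, 2, 0, 1]
Event 3: LOCAL 2: VV[2][2]++ -> VV[2]=[0, 0, 1, 0]
Event 4: SEND 0->2: VV[0][0]++ -> VV[0]=[2, 2, 0, 1], msg_vec=[2, 2, 0, 1]; VV[2]=max(VV[2],msg_vec) then VV[2][2]++ -> VV[2]=[2, 2, 2, 1]
Final vectors: VV[0]=[2, 2, 0, 1]; VV[1]=[0, 2, 0, 1]; VV[2]=[2, 2, 2, 1]; VV[3]=[0, 0, 0, 1]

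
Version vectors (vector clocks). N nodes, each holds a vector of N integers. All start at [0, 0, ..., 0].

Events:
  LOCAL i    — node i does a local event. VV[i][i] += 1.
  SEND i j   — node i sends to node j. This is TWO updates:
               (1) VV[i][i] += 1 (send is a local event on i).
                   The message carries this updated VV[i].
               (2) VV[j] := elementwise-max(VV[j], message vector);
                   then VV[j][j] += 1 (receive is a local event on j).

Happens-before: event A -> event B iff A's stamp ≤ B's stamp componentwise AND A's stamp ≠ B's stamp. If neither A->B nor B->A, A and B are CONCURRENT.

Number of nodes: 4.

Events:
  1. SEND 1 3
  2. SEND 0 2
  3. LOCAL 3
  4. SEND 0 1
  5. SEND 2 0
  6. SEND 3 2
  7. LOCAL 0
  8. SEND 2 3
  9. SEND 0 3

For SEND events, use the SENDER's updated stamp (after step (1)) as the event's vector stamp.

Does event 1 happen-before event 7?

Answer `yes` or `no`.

Answer: no

Derivation:
Initial: VV[0]=[0, 0, 0, 0]
Initial: VV[1]=[0, 0, 0, 0]
Initial: VV[2]=[0, 0, 0, 0]
Initial: VV[3]=[0, 0, 0, 0]
Event 1: SEND 1->3: VV[1][1]++ -> VV[1]=[0, 1, 0, 0], msg_vec=[0, 1, 0, 0]; VV[3]=max(VV[3],msg_vec) then VV[3][3]++ -> VV[3]=[0, 1, 0, 1]
Event 2: SEND 0->2: VV[0][0]++ -> VV[0]=[1, 0, 0, 0], msg_vec=[1, 0, 0, 0]; VV[2]=max(VV[2],msg_vec) then VV[2][2]++ -> VV[2]=[1, 0, 1, 0]
Event 3: LOCAL 3: VV[3][3]++ -> VV[3]=[0, 1, 0, 2]
Event 4: SEND 0->1: VV[0][0]++ -> VV[0]=[2, 0, 0, 0], msg_vec=[2, 0, 0, 0]; VV[1]=max(VV[1],msg_vec) then VV[1][1]++ -> VV[1]=[2, 2, 0, 0]
Event 5: SEND 2->0: VV[2][2]++ -> VV[2]=[1, 0, 2, 0], msg_vec=[1, 0, 2, 0]; VV[0]=max(VV[0],msg_vec) then VV[0][0]++ -> VV[0]=[3, 0, 2, 0]
Event 6: SEND 3->2: VV[3][3]++ -> VV[3]=[0, 1, 0, 3], msg_vec=[0, 1, 0, 3]; VV[2]=max(VV[2],msg_vec) then VV[2][2]++ -> VV[2]=[1, 1, 3, 3]
Event 7: LOCAL 0: VV[0][0]++ -> VV[0]=[4, 0, 2, 0]
Event 8: SEND 2->3: VV[2][2]++ -> VV[2]=[1, 1, 4, 3], msg_vec=[1, 1, 4, 3]; VV[3]=max(VV[3],msg_vec) then VV[3][3]++ -> VV[3]=[1, 1, 4, 4]
Event 9: SEND 0->3: VV[0][0]++ -> VV[0]=[5, 0, 2, 0], msg_vec=[5, 0, 2, 0]; VV[3]=max(VV[3],msg_vec) then VV[3][3]++ -> VV[3]=[5, 1, 4, 5]
Event 1 stamp: [0, 1, 0, 0]
Event 7 stamp: [4, 0, 2, 0]
[0, 1, 0, 0] <= [4, 0, 2, 0]? False. Equal? False. Happens-before: False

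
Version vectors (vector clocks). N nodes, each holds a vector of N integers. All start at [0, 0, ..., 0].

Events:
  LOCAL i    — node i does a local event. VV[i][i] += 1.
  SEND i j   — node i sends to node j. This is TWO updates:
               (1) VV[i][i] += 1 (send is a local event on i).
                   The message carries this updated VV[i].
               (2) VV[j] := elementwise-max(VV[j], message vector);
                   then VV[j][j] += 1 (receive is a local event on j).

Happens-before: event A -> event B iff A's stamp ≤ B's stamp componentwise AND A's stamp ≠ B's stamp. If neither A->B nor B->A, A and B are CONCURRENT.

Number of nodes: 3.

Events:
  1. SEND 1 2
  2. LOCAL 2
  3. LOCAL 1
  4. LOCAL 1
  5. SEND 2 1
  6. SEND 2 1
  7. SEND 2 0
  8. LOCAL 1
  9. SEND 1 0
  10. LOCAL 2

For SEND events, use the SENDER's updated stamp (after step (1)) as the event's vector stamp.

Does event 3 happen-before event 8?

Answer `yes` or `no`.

Answer: yes

Derivation:
Initial: VV[0]=[0, 0, 0]
Initial: VV[1]=[0, 0, 0]
Initial: VV[2]=[0, 0, 0]
Event 1: SEND 1->2: VV[1][1]++ -> VV[1]=[0, 1, 0], msg_vec=[0, 1, 0]; VV[2]=max(VV[2],msg_vec) then VV[2][2]++ -> VV[2]=[0, 1, 1]
Event 2: LOCAL 2: VV[2][2]++ -> VV[2]=[0, 1, 2]
Event 3: LOCAL 1: VV[1][1]++ -> VV[1]=[0, 2, 0]
Event 4: LOCAL 1: VV[1][1]++ -> VV[1]=[0, 3, 0]
Event 5: SEND 2->1: VV[2][2]++ -> VV[2]=[0, 1, 3], msg_vec=[0, 1, 3]; VV[1]=max(VV[1],msg_vec) then VV[1][1]++ -> VV[1]=[0, 4, 3]
Event 6: SEND 2->1: VV[2][2]++ -> VV[2]=[0, 1, 4], msg_vec=[0, 1, 4]; VV[1]=max(VV[1],msg_vec) then VV[1][1]++ -> VV[1]=[0, 5, 4]
Event 7: SEND 2->0: VV[2][2]++ -> VV[2]=[0, 1, 5], msg_vec=[0, 1, 5]; VV[0]=max(VV[0],msg_vec) then VV[0][0]++ -> VV[0]=[1, 1, 5]
Event 8: LOCAL 1: VV[1][1]++ -> VV[1]=[0, 6, 4]
Event 9: SEND 1->0: VV[1][1]++ -> VV[1]=[0, 7, 4], msg_vec=[0, 7, 4]; VV[0]=max(VV[0],msg_vec) then VV[0][0]++ -> VV[0]=[2, 7, 5]
Event 10: LOCAL 2: VV[2][2]++ -> VV[2]=[0, 1, 6]
Event 3 stamp: [0, 2, 0]
Event 8 stamp: [0, 6, 4]
[0, 2, 0] <= [0, 6, 4]? True. Equal? False. Happens-before: True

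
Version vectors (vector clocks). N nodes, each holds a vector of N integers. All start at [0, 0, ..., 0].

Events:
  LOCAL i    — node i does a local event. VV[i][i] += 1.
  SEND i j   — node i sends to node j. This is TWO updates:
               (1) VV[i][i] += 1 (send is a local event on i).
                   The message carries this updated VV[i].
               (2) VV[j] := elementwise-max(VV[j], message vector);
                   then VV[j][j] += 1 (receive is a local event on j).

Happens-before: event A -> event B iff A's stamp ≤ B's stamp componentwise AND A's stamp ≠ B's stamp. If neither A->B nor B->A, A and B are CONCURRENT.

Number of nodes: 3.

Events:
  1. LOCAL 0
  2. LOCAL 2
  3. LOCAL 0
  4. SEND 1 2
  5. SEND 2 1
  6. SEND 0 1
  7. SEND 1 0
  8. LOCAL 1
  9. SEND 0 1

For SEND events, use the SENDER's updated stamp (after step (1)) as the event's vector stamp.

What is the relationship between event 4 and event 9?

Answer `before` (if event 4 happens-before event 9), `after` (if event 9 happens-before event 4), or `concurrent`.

Answer: before

Derivation:
Initial: VV[0]=[0, 0, 0]
Initial: VV[1]=[0, 0, 0]
Initial: VV[2]=[0, 0, 0]
Event 1: LOCAL 0: VV[0][0]++ -> VV[0]=[1, 0, 0]
Event 2: LOCAL 2: VV[2][2]++ -> VV[2]=[0, 0, 1]
Event 3: LOCAL 0: VV[0][0]++ -> VV[0]=[2, 0, 0]
Event 4: SEND 1->2: VV[1][1]++ -> VV[1]=[0, 1, 0], msg_vec=[0, 1, 0]; VV[2]=max(VV[2],msg_vec) then VV[2][2]++ -> VV[2]=[0, 1, 2]
Event 5: SEND 2->1: VV[2][2]++ -> VV[2]=[0, 1, 3], msg_vec=[0, 1, 3]; VV[1]=max(VV[1],msg_vec) then VV[1][1]++ -> VV[1]=[0, 2, 3]
Event 6: SEND 0->1: VV[0][0]++ -> VV[0]=[3, 0, 0], msg_vec=[3, 0, 0]; VV[1]=max(VV[1],msg_vec) then VV[1][1]++ -> VV[1]=[3, 3, 3]
Event 7: SEND 1->0: VV[1][1]++ -> VV[1]=[3, 4, 3], msg_vec=[3, 4, 3]; VV[0]=max(VV[0],msg_vec) then VV[0][0]++ -> VV[0]=[4, 4, 3]
Event 8: LOCAL 1: VV[1][1]++ -> VV[1]=[3, 5, 3]
Event 9: SEND 0->1: VV[0][0]++ -> VV[0]=[5, 4, 3], msg_vec=[5, 4, 3]; VV[1]=max(VV[1],msg_vec) then VV[1][1]++ -> VV[1]=[5, 6, 3]
Event 4 stamp: [0, 1, 0]
Event 9 stamp: [5, 4, 3]
[0, 1, 0] <= [5, 4, 3]? True
[5, 4, 3] <= [0, 1, 0]? False
Relation: before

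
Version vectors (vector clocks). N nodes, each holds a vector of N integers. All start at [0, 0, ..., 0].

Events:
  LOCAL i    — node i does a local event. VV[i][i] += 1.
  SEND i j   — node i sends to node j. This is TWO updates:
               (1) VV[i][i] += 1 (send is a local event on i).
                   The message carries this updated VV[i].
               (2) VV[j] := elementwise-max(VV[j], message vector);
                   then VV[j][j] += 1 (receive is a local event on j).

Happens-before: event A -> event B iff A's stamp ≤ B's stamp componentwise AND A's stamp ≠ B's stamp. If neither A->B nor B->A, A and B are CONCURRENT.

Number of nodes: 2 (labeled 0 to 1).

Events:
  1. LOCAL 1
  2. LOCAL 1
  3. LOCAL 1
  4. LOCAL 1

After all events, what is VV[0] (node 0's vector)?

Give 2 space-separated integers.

Initial: VV[0]=[0, 0]
Initial: VV[1]=[0, 0]
Event 1: LOCAL 1: VV[1][1]++ -> VV[1]=[0, 1]
Event 2: LOCAL 1: VV[1][1]++ -> VV[1]=[0, 2]
Event 3: LOCAL 1: VV[1][1]++ -> VV[1]=[0, 3]
Event 4: LOCAL 1: VV[1][1]++ -> VV[1]=[0, 4]
Final vectors: VV[0]=[0, 0]; VV[1]=[0, 4]

Answer: 0 0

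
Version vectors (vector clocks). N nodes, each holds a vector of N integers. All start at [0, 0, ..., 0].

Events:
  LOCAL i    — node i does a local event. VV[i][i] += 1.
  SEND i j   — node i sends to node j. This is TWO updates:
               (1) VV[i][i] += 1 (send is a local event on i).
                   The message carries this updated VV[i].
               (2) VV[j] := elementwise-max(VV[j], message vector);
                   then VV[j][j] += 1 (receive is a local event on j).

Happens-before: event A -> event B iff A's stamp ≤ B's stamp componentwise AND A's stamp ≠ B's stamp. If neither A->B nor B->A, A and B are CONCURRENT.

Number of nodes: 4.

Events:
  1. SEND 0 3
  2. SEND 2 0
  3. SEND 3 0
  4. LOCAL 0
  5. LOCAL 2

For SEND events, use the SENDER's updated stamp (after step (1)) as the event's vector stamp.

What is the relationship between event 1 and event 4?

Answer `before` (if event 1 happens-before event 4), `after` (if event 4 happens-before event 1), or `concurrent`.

Answer: before

Derivation:
Initial: VV[0]=[0, 0, 0, 0]
Initial: VV[1]=[0, 0, 0, 0]
Initial: VV[2]=[0, 0, 0, 0]
Initial: VV[3]=[0, 0, 0, 0]
Event 1: SEND 0->3: VV[0][0]++ -> VV[0]=[1, 0, 0, 0], msg_vec=[1, 0, 0, 0]; VV[3]=max(VV[3],msg_vec) then VV[3][3]++ -> VV[3]=[1, 0, 0, 1]
Event 2: SEND 2->0: VV[2][2]++ -> VV[2]=[0, 0, 1, 0], msg_vec=[0, 0, 1, 0]; VV[0]=max(VV[0],msg_vec) then VV[0][0]++ -> VV[0]=[2, 0, 1, 0]
Event 3: SEND 3->0: VV[3][3]++ -> VV[3]=[1, 0, 0, 2], msg_vec=[1, 0, 0, 2]; VV[0]=max(VV[0],msg_vec) then VV[0][0]++ -> VV[0]=[3, 0, 1, 2]
Event 4: LOCAL 0: VV[0][0]++ -> VV[0]=[4, 0, 1, 2]
Event 5: LOCAL 2: VV[2][2]++ -> VV[2]=[0, 0, 2, 0]
Event 1 stamp: [1, 0, 0, 0]
Event 4 stamp: [4, 0, 1, 2]
[1, 0, 0, 0] <= [4, 0, 1, 2]? True
[4, 0, 1, 2] <= [1, 0, 0, 0]? False
Relation: before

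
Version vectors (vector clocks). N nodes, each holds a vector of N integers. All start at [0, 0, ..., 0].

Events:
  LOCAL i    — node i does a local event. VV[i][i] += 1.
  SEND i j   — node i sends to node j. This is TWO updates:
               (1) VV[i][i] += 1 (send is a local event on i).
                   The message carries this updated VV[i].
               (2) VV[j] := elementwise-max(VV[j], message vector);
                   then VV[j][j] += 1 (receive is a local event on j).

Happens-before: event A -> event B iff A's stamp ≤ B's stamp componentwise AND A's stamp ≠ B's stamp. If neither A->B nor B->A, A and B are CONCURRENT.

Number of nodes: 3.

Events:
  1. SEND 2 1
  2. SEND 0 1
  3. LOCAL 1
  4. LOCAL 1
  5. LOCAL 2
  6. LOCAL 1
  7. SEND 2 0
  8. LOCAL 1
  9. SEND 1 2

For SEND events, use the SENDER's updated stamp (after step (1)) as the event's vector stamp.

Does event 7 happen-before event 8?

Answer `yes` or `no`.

Initial: VV[0]=[0, 0, 0]
Initial: VV[1]=[0, 0, 0]
Initial: VV[2]=[0, 0, 0]
Event 1: SEND 2->1: VV[2][2]++ -> VV[2]=[0, 0, 1], msg_vec=[0, 0, 1]; VV[1]=max(VV[1],msg_vec) then VV[1][1]++ -> VV[1]=[0, 1, 1]
Event 2: SEND 0->1: VV[0][0]++ -> VV[0]=[1, 0, 0], msg_vec=[1, 0, 0]; VV[1]=max(VV[1],msg_vec) then VV[1][1]++ -> VV[1]=[1, 2, 1]
Event 3: LOCAL 1: VV[1][1]++ -> VV[1]=[1, 3, 1]
Event 4: LOCAL 1: VV[1][1]++ -> VV[1]=[1, 4, 1]
Event 5: LOCAL 2: VV[2][2]++ -> VV[2]=[0, 0, 2]
Event 6: LOCAL 1: VV[1][1]++ -> VV[1]=[1, 5, 1]
Event 7: SEND 2->0: VV[2][2]++ -> VV[2]=[0, 0, 3], msg_vec=[0, 0, 3]; VV[0]=max(VV[0],msg_vec) then VV[0][0]++ -> VV[0]=[2, 0, 3]
Event 8: LOCAL 1: VV[1][1]++ -> VV[1]=[1, 6, 1]
Event 9: SEND 1->2: VV[1][1]++ -> VV[1]=[1, 7, 1], msg_vec=[1, 7, 1]; VV[2]=max(VV[2],msg_vec) then VV[2][2]++ -> VV[2]=[1, 7, 4]
Event 7 stamp: [0, 0, 3]
Event 8 stamp: [1, 6, 1]
[0, 0, 3] <= [1, 6, 1]? False. Equal? False. Happens-before: False

Answer: no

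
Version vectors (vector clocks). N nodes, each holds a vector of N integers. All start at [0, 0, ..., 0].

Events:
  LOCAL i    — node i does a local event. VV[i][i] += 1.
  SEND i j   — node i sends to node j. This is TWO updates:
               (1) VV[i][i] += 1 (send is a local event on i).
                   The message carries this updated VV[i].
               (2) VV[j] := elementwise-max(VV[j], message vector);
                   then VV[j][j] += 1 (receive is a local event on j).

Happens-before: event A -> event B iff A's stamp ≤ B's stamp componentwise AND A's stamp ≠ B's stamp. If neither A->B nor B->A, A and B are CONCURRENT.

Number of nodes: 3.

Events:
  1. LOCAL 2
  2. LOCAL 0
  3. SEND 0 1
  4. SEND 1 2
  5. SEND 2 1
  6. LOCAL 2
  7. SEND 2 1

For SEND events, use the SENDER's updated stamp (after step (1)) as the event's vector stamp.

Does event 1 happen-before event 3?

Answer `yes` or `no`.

Answer: no

Derivation:
Initial: VV[0]=[0, 0, 0]
Initial: VV[1]=[0, 0, 0]
Initial: VV[2]=[0, 0, 0]
Event 1: LOCAL 2: VV[2][2]++ -> VV[2]=[0, 0, 1]
Event 2: LOCAL 0: VV[0][0]++ -> VV[0]=[1, 0, 0]
Event 3: SEND 0->1: VV[0][0]++ -> VV[0]=[2, 0, 0], msg_vec=[2, 0, 0]; VV[1]=max(VV[1],msg_vec) then VV[1][1]++ -> VV[1]=[2, 1, 0]
Event 4: SEND 1->2: VV[1][1]++ -> VV[1]=[2, 2, 0], msg_vec=[2, 2, 0]; VV[2]=max(VV[2],msg_vec) then VV[2][2]++ -> VV[2]=[2, 2, 2]
Event 5: SEND 2->1: VV[2][2]++ -> VV[2]=[2, 2, 3], msg_vec=[2, 2, 3]; VV[1]=max(VV[1],msg_vec) then VV[1][1]++ -> VV[1]=[2, 3, 3]
Event 6: LOCAL 2: VV[2][2]++ -> VV[2]=[2, 2, 4]
Event 7: SEND 2->1: VV[2][2]++ -> VV[2]=[2, 2, 5], msg_vec=[2, 2, 5]; VV[1]=max(VV[1],msg_vec) then VV[1][1]++ -> VV[1]=[2, 4, 5]
Event 1 stamp: [0, 0, 1]
Event 3 stamp: [2, 0, 0]
[0, 0, 1] <= [2, 0, 0]? False. Equal? False. Happens-before: False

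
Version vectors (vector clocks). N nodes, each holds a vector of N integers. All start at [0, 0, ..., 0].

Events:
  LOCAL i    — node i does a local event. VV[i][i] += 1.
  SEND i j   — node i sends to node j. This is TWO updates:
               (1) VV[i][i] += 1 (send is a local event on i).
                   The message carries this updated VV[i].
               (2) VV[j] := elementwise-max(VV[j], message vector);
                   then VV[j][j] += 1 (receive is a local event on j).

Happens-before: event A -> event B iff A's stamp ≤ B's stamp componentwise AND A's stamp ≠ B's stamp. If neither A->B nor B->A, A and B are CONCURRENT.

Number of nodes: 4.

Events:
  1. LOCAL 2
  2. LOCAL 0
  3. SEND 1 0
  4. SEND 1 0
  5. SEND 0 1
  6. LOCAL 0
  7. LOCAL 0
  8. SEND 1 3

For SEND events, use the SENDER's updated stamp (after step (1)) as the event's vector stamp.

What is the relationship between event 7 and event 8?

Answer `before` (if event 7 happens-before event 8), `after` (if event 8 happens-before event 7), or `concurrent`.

Answer: concurrent

Derivation:
Initial: VV[0]=[0, 0, 0, 0]
Initial: VV[1]=[0, 0, 0, 0]
Initial: VV[2]=[0, 0, 0, 0]
Initial: VV[3]=[0, 0, 0, 0]
Event 1: LOCAL 2: VV[2][2]++ -> VV[2]=[0, 0, 1, 0]
Event 2: LOCAL 0: VV[0][0]++ -> VV[0]=[1, 0, 0, 0]
Event 3: SEND 1->0: VV[1][1]++ -> VV[1]=[0, 1, 0, 0], msg_vec=[0, 1, 0, 0]; VV[0]=max(VV[0],msg_vec) then VV[0][0]++ -> VV[0]=[2, 1, 0, 0]
Event 4: SEND 1->0: VV[1][1]++ -> VV[1]=[0, 2, 0, 0], msg_vec=[0, 2, 0, 0]; VV[0]=max(VV[0],msg_vec) then VV[0][0]++ -> VV[0]=[3, 2, 0, 0]
Event 5: SEND 0->1: VV[0][0]++ -> VV[0]=[4, 2, 0, 0], msg_vec=[4, 2, 0, 0]; VV[1]=max(VV[1],msg_vec) then VV[1][1]++ -> VV[1]=[4, 3, 0, 0]
Event 6: LOCAL 0: VV[0][0]++ -> VV[0]=[5, 2, 0, 0]
Event 7: LOCAL 0: VV[0][0]++ -> VV[0]=[6, 2, 0, 0]
Event 8: SEND 1->3: VV[1][1]++ -> VV[1]=[4, 4, 0, 0], msg_vec=[4, 4, 0, 0]; VV[3]=max(VV[3],msg_vec) then VV[3][3]++ -> VV[3]=[4, 4, 0, 1]
Event 7 stamp: [6, 2, 0, 0]
Event 8 stamp: [4, 4, 0, 0]
[6, 2, 0, 0] <= [4, 4, 0, 0]? False
[4, 4, 0, 0] <= [6, 2, 0, 0]? False
Relation: concurrent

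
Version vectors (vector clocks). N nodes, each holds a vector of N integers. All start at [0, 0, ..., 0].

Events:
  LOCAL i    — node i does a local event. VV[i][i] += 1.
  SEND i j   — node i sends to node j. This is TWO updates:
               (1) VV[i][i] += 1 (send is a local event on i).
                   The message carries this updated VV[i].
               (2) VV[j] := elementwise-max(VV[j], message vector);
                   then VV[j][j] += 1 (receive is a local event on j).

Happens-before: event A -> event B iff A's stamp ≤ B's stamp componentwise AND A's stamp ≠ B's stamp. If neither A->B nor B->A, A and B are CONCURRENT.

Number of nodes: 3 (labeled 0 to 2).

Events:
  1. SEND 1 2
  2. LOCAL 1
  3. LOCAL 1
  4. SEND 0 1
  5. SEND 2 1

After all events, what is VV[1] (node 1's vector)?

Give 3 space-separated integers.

Initial: VV[0]=[0, 0, 0]
Initial: VV[1]=[0, 0, 0]
Initial: VV[2]=[0, 0, 0]
Event 1: SEND 1->2: VV[1][1]++ -> VV[1]=[0, 1, 0], msg_vec=[0, 1, 0]; VV[2]=max(VV[2],msg_vec) then VV[2][2]++ -> VV[2]=[0, 1, 1]
Event 2: LOCAL 1: VV[1][1]++ -> VV[1]=[0, 2, 0]
Event 3: LOCAL 1: VV[1][1]++ -> VV[1]=[0, 3, 0]
Event 4: SEND 0->1: VV[0][0]++ -> VV[0]=[1, 0, 0], msg_vec=[1, 0, 0]; VV[1]=max(VV[1],msg_vec) then VV[1][1]++ -> VV[1]=[1, 4, 0]
Event 5: SEND 2->1: VV[2][2]++ -> VV[2]=[0, 1, 2], msg_vec=[0, 1, 2]; VV[1]=max(VV[1],msg_vec) then VV[1][1]++ -> VV[1]=[1, 5, 2]
Final vectors: VV[0]=[1, 0, 0]; VV[1]=[1, 5, 2]; VV[2]=[0, 1, 2]

Answer: 1 5 2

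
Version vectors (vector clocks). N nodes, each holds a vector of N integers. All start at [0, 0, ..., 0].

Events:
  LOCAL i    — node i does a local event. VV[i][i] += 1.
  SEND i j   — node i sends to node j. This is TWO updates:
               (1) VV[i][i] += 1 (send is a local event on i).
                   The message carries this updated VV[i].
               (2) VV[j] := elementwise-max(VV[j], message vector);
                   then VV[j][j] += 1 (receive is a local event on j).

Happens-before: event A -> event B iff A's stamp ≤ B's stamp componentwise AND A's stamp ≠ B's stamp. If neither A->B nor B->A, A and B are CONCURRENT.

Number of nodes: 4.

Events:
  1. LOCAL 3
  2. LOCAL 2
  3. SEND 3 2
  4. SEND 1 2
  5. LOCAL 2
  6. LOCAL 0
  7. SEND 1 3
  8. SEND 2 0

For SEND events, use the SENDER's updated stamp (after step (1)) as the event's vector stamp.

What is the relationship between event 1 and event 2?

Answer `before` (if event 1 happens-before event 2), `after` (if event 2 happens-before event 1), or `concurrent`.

Initial: VV[0]=[0, 0, 0, 0]
Initial: VV[1]=[0, 0, 0, 0]
Initial: VV[2]=[0, 0, 0, 0]
Initial: VV[3]=[0, 0, 0, 0]
Event 1: LOCAL 3: VV[3][3]++ -> VV[3]=[0, 0, 0, 1]
Event 2: LOCAL 2: VV[2][2]++ -> VV[2]=[0, 0, 1, 0]
Event 3: SEND 3->2: VV[3][3]++ -> VV[3]=[0, 0, 0, 2], msg_vec=[0, 0, 0, 2]; VV[2]=max(VV[2],msg_vec) then VV[2][2]++ -> VV[2]=[0, 0, 2, 2]
Event 4: SEND 1->2: VV[1][1]++ -> VV[1]=[0, 1, 0, 0], msg_vec=[0, 1, 0, 0]; VV[2]=max(VV[2],msg_vec) then VV[2][2]++ -> VV[2]=[0, 1, 3, 2]
Event 5: LOCAL 2: VV[2][2]++ -> VV[2]=[0, 1, 4, 2]
Event 6: LOCAL 0: VV[0][0]++ -> VV[0]=[1, 0, 0, 0]
Event 7: SEND 1->3: VV[1][1]++ -> VV[1]=[0, 2, 0, 0], msg_vec=[0, 2, 0, 0]; VV[3]=max(VV[3],msg_vec) then VV[3][3]++ -> VV[3]=[0, 2, 0, 3]
Event 8: SEND 2->0: VV[2][2]++ -> VV[2]=[0, 1, 5, 2], msg_vec=[0, 1, 5, 2]; VV[0]=max(VV[0],msg_vec) then VV[0][0]++ -> VV[0]=[2, 1, 5, 2]
Event 1 stamp: [0, 0, 0, 1]
Event 2 stamp: [0, 0, 1, 0]
[0, 0, 0, 1] <= [0, 0, 1, 0]? False
[0, 0, 1, 0] <= [0, 0, 0, 1]? False
Relation: concurrent

Answer: concurrent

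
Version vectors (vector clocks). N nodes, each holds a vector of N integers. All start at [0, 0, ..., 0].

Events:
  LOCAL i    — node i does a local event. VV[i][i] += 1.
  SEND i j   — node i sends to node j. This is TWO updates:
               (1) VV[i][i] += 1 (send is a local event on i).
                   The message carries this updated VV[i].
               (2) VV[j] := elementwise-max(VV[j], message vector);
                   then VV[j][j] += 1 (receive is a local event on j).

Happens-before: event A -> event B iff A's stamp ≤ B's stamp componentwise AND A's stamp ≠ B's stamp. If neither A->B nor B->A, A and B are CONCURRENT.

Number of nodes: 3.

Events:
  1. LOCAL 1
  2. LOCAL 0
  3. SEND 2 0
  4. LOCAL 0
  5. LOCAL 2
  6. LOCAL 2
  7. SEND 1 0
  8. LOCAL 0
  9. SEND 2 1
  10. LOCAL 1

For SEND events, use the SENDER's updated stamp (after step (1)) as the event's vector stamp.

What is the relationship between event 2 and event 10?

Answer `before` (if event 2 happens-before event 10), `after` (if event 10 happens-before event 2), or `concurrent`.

Answer: concurrent

Derivation:
Initial: VV[0]=[0, 0, 0]
Initial: VV[1]=[0, 0, 0]
Initial: VV[2]=[0, 0, 0]
Event 1: LOCAL 1: VV[1][1]++ -> VV[1]=[0, 1, 0]
Event 2: LOCAL 0: VV[0][0]++ -> VV[0]=[1, 0, 0]
Event 3: SEND 2->0: VV[2][2]++ -> VV[2]=[0, 0, 1], msg_vec=[0, 0, 1]; VV[0]=max(VV[0],msg_vec) then VV[0][0]++ -> VV[0]=[2, 0, 1]
Event 4: LOCAL 0: VV[0][0]++ -> VV[0]=[3, 0, 1]
Event 5: LOCAL 2: VV[2][2]++ -> VV[2]=[0, 0, 2]
Event 6: LOCAL 2: VV[2][2]++ -> VV[2]=[0, 0, 3]
Event 7: SEND 1->0: VV[1][1]++ -> VV[1]=[0, 2, 0], msg_vec=[0, 2, 0]; VV[0]=max(VV[0],msg_vec) then VV[0][0]++ -> VV[0]=[4, 2, 1]
Event 8: LOCAL 0: VV[0][0]++ -> VV[0]=[5, 2, 1]
Event 9: SEND 2->1: VV[2][2]++ -> VV[2]=[0, 0, 4], msg_vec=[0, 0, 4]; VV[1]=max(VV[1],msg_vec) then VV[1][1]++ -> VV[1]=[0, 3, 4]
Event 10: LOCAL 1: VV[1][1]++ -> VV[1]=[0, 4, 4]
Event 2 stamp: [1, 0, 0]
Event 10 stamp: [0, 4, 4]
[1, 0, 0] <= [0, 4, 4]? False
[0, 4, 4] <= [1, 0, 0]? False
Relation: concurrent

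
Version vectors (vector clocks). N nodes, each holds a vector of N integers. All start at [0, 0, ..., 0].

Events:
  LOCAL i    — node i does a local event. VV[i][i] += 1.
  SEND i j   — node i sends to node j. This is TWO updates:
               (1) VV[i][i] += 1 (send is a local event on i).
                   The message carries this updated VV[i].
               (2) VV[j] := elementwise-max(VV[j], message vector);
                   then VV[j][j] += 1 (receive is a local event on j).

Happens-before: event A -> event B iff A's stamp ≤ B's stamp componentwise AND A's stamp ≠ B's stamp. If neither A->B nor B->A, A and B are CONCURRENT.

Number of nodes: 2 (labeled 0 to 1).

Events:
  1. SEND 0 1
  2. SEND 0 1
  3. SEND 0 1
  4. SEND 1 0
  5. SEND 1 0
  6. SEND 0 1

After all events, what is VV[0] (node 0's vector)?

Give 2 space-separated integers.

Answer: 6 5

Derivation:
Initial: VV[0]=[0, 0]
Initial: VV[1]=[0, 0]
Event 1: SEND 0->1: VV[0][0]++ -> VV[0]=[1, 0], msg_vec=[1, 0]; VV[1]=max(VV[1],msg_vec) then VV[1][1]++ -> VV[1]=[1, 1]
Event 2: SEND 0->1: VV[0][0]++ -> VV[0]=[2, 0], msg_vec=[2, 0]; VV[1]=max(VV[1],msg_vec) then VV[1][1]++ -> VV[1]=[2, 2]
Event 3: SEND 0->1: VV[0][0]++ -> VV[0]=[3, 0], msg_vec=[3, 0]; VV[1]=max(VV[1],msg_vec) then VV[1][1]++ -> VV[1]=[3, 3]
Event 4: SEND 1->0: VV[1][1]++ -> VV[1]=[3, 4], msg_vec=[3, 4]; VV[0]=max(VV[0],msg_vec) then VV[0][0]++ -> VV[0]=[4, 4]
Event 5: SEND 1->0: VV[1][1]++ -> VV[1]=[3, 5], msg_vec=[3, 5]; VV[0]=max(VV[0],msg_vec) then VV[0][0]++ -> VV[0]=[5, 5]
Event 6: SEND 0->1: VV[0][0]++ -> VV[0]=[6, 5], msg_vec=[6, 5]; VV[1]=max(VV[1],msg_vec) then VV[1][1]++ -> VV[1]=[6, 6]
Final vectors: VV[0]=[6, 5]; VV[1]=[6, 6]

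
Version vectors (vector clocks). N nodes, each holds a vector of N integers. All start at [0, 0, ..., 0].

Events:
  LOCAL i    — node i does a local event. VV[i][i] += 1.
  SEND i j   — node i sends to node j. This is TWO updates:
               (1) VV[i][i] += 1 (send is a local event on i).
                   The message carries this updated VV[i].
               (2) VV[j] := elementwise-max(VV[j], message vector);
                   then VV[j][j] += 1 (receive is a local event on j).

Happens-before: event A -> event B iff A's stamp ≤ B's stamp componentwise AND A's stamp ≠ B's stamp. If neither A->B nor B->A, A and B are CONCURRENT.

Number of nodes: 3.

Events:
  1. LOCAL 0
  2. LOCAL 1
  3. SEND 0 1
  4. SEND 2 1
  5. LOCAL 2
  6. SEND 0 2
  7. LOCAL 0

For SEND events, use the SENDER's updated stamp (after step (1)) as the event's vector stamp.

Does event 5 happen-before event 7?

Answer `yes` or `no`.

Initial: VV[0]=[0, 0, 0]
Initial: VV[1]=[0, 0, 0]
Initial: VV[2]=[0, 0, 0]
Event 1: LOCAL 0: VV[0][0]++ -> VV[0]=[1, 0, 0]
Event 2: LOCAL 1: VV[1][1]++ -> VV[1]=[0, 1, 0]
Event 3: SEND 0->1: VV[0][0]++ -> VV[0]=[2, 0, 0], msg_vec=[2, 0, 0]; VV[1]=max(VV[1],msg_vec) then VV[1][1]++ -> VV[1]=[2, 2, 0]
Event 4: SEND 2->1: VV[2][2]++ -> VV[2]=[0, 0, 1], msg_vec=[0, 0, 1]; VV[1]=max(VV[1],msg_vec) then VV[1][1]++ -> VV[1]=[2, 3, 1]
Event 5: LOCAL 2: VV[2][2]++ -> VV[2]=[0, 0, 2]
Event 6: SEND 0->2: VV[0][0]++ -> VV[0]=[3, 0, 0], msg_vec=[3, 0, 0]; VV[2]=max(VV[2],msg_vec) then VV[2][2]++ -> VV[2]=[3, 0, 3]
Event 7: LOCAL 0: VV[0][0]++ -> VV[0]=[4, 0, 0]
Event 5 stamp: [0, 0, 2]
Event 7 stamp: [4, 0, 0]
[0, 0, 2] <= [4, 0, 0]? False. Equal? False. Happens-before: False

Answer: no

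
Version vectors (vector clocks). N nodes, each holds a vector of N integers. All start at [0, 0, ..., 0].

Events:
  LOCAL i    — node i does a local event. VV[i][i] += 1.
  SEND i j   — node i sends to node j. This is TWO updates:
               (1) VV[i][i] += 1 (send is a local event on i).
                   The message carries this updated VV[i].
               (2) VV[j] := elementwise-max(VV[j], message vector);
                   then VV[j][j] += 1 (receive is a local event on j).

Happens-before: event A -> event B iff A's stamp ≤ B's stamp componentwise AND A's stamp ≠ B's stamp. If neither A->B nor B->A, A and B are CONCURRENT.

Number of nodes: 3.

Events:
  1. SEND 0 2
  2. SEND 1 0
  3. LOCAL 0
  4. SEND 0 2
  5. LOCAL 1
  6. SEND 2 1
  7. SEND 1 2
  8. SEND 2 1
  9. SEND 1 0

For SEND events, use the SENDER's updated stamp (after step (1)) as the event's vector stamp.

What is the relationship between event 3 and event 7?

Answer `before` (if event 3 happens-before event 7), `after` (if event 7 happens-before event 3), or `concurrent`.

Initial: VV[0]=[0, 0, 0]
Initial: VV[1]=[0, 0, 0]
Initial: VV[2]=[0, 0, 0]
Event 1: SEND 0->2: VV[0][0]++ -> VV[0]=[1, 0, 0], msg_vec=[1, 0, 0]; VV[2]=max(VV[2],msg_vec) then VV[2][2]++ -> VV[2]=[1, 0, 1]
Event 2: SEND 1->0: VV[1][1]++ -> VV[1]=[0, 1, 0], msg_vec=[0, 1, 0]; VV[0]=max(VV[0],msg_vec) then VV[0][0]++ -> VV[0]=[2, 1, 0]
Event 3: LOCAL 0: VV[0][0]++ -> VV[0]=[3, 1, 0]
Event 4: SEND 0->2: VV[0][0]++ -> VV[0]=[4, 1, 0], msg_vec=[4, 1, 0]; VV[2]=max(VV[2],msg_vec) then VV[2][2]++ -> VV[2]=[4, 1, 2]
Event 5: LOCAL 1: VV[1][1]++ -> VV[1]=[0, 2, 0]
Event 6: SEND 2->1: VV[2][2]++ -> VV[2]=[4, 1, 3], msg_vec=[4, 1, 3]; VV[1]=max(VV[1],msg_vec) then VV[1][1]++ -> VV[1]=[4, 3, 3]
Event 7: SEND 1->2: VV[1][1]++ -> VV[1]=[4, 4, 3], msg_vec=[4, 4, 3]; VV[2]=max(VV[2],msg_vec) then VV[2][2]++ -> VV[2]=[4, 4, 4]
Event 8: SEND 2->1: VV[2][2]++ -> VV[2]=[4, 4, 5], msg_vec=[4, 4, 5]; VV[1]=max(VV[1],msg_vec) then VV[1][1]++ -> VV[1]=[4, 5, 5]
Event 9: SEND 1->0: VV[1][1]++ -> VV[1]=[4, 6, 5], msg_vec=[4, 6, 5]; VV[0]=max(VV[0],msg_vec) then VV[0][0]++ -> VV[0]=[5, 6, 5]
Event 3 stamp: [3, 1, 0]
Event 7 stamp: [4, 4, 3]
[3, 1, 0] <= [4, 4, 3]? True
[4, 4, 3] <= [3, 1, 0]? False
Relation: before

Answer: before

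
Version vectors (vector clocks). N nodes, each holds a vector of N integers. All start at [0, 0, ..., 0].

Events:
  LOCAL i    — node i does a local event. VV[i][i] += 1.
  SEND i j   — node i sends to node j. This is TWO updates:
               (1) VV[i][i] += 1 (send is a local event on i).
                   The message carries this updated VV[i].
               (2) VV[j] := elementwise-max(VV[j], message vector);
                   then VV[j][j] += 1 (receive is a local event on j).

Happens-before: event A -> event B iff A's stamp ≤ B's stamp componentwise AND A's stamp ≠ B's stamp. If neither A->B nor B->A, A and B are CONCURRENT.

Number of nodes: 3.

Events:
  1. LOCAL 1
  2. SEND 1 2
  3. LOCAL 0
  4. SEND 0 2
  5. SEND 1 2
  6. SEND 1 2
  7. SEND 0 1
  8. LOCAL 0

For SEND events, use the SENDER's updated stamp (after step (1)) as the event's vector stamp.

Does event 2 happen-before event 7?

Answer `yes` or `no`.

Initial: VV[0]=[0, 0, 0]
Initial: VV[1]=[0, 0, 0]
Initial: VV[2]=[0, 0, 0]
Event 1: LOCAL 1: VV[1][1]++ -> VV[1]=[0, 1, 0]
Event 2: SEND 1->2: VV[1][1]++ -> VV[1]=[0, 2, 0], msg_vec=[0, 2, 0]; VV[2]=max(VV[2],msg_vec) then VV[2][2]++ -> VV[2]=[0, 2, 1]
Event 3: LOCAL 0: VV[0][0]++ -> VV[0]=[1, 0, 0]
Event 4: SEND 0->2: VV[0][0]++ -> VV[0]=[2, 0, 0], msg_vec=[2, 0, 0]; VV[2]=max(VV[2],msg_vec) then VV[2][2]++ -> VV[2]=[2, 2, 2]
Event 5: SEND 1->2: VV[1][1]++ -> VV[1]=[0, 3, 0], msg_vec=[0, 3, 0]; VV[2]=max(VV[2],msg_vec) then VV[2][2]++ -> VV[2]=[2, 3, 3]
Event 6: SEND 1->2: VV[1][1]++ -> VV[1]=[0, 4, 0], msg_vec=[0, 4, 0]; VV[2]=max(VV[2],msg_vec) then VV[2][2]++ -> VV[2]=[2, 4, 4]
Event 7: SEND 0->1: VV[0][0]++ -> VV[0]=[3, 0, 0], msg_vec=[3, 0, 0]; VV[1]=max(VV[1],msg_vec) then VV[1][1]++ -> VV[1]=[3, 5, 0]
Event 8: LOCAL 0: VV[0][0]++ -> VV[0]=[4, 0, 0]
Event 2 stamp: [0, 2, 0]
Event 7 stamp: [3, 0, 0]
[0, 2, 0] <= [3, 0, 0]? False. Equal? False. Happens-before: False

Answer: no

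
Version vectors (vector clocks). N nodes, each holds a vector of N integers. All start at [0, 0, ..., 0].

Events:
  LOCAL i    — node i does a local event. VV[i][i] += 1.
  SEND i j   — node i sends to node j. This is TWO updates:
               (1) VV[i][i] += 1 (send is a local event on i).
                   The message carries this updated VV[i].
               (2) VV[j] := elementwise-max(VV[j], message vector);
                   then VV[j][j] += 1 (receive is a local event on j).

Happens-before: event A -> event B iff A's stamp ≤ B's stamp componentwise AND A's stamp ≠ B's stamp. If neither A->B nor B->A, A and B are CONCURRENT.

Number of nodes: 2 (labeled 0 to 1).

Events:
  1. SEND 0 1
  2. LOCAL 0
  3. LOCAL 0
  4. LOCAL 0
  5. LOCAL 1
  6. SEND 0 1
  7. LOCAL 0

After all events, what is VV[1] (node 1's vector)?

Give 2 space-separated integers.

Initial: VV[0]=[0, 0]
Initial: VV[1]=[0, 0]
Event 1: SEND 0->1: VV[0][0]++ -> VV[0]=[1, 0], msg_vec=[1, 0]; VV[1]=max(VV[1],msg_vec) then VV[1][1]++ -> VV[1]=[1, 1]
Event 2: LOCAL 0: VV[0][0]++ -> VV[0]=[2, 0]
Event 3: LOCAL 0: VV[0][0]++ -> VV[0]=[3, 0]
Event 4: LOCAL 0: VV[0][0]++ -> VV[0]=[4, 0]
Event 5: LOCAL 1: VV[1][1]++ -> VV[1]=[1, 2]
Event 6: SEND 0->1: VV[0][0]++ -> VV[0]=[5, 0], msg_vec=[5, 0]; VV[1]=max(VV[1],msg_vec) then VV[1][1]++ -> VV[1]=[5, 3]
Event 7: LOCAL 0: VV[0][0]++ -> VV[0]=[6, 0]
Final vectors: VV[0]=[6, 0]; VV[1]=[5, 3]

Answer: 5 3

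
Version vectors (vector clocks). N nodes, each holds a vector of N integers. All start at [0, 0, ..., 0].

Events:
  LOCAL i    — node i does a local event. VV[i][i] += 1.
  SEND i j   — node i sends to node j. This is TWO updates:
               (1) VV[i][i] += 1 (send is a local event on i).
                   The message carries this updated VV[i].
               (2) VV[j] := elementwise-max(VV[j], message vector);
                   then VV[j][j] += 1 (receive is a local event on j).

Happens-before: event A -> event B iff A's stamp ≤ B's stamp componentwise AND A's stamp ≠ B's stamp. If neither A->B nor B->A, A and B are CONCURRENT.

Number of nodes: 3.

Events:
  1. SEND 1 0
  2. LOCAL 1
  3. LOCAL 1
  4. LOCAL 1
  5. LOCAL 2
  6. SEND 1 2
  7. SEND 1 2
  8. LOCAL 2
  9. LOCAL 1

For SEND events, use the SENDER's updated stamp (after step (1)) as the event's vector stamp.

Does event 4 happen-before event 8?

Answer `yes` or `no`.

Answer: yes

Derivation:
Initial: VV[0]=[0, 0, 0]
Initial: VV[1]=[0, 0, 0]
Initial: VV[2]=[0, 0, 0]
Event 1: SEND 1->0: VV[1][1]++ -> VV[1]=[0, 1, 0], msg_vec=[0, 1, 0]; VV[0]=max(VV[0],msg_vec) then VV[0][0]++ -> VV[0]=[1, 1, 0]
Event 2: LOCAL 1: VV[1][1]++ -> VV[1]=[0, 2, 0]
Event 3: LOCAL 1: VV[1][1]++ -> VV[1]=[0, 3, 0]
Event 4: LOCAL 1: VV[1][1]++ -> VV[1]=[0, 4, 0]
Event 5: LOCAL 2: VV[2][2]++ -> VV[2]=[0, 0, 1]
Event 6: SEND 1->2: VV[1][1]++ -> VV[1]=[0, 5, 0], msg_vec=[0, 5, 0]; VV[2]=max(VV[2],msg_vec) then VV[2][2]++ -> VV[2]=[0, 5, 2]
Event 7: SEND 1->2: VV[1][1]++ -> VV[1]=[0, 6, 0], msg_vec=[0, 6, 0]; VV[2]=max(VV[2],msg_vec) then VV[2][2]++ -> VV[2]=[0, 6, 3]
Event 8: LOCAL 2: VV[2][2]++ -> VV[2]=[0, 6, 4]
Event 9: LOCAL 1: VV[1][1]++ -> VV[1]=[0, 7, 0]
Event 4 stamp: [0, 4, 0]
Event 8 stamp: [0, 6, 4]
[0, 4, 0] <= [0, 6, 4]? True. Equal? False. Happens-before: True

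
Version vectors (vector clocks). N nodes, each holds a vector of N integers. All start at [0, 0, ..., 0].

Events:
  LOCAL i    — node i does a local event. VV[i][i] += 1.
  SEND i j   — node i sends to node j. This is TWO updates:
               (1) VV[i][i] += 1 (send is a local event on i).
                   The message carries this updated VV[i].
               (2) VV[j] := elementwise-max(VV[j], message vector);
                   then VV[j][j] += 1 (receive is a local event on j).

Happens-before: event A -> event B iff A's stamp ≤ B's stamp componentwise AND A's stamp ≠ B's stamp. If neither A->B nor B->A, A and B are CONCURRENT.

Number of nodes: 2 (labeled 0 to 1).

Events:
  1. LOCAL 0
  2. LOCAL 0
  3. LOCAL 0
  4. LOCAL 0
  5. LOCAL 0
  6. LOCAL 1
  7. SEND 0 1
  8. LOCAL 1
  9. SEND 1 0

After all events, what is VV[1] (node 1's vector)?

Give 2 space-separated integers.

Initial: VV[0]=[0, 0]
Initial: VV[1]=[0, 0]
Event 1: LOCAL 0: VV[0][0]++ -> VV[0]=[1, 0]
Event 2: LOCAL 0: VV[0][0]++ -> VV[0]=[2, 0]
Event 3: LOCAL 0: VV[0][0]++ -> VV[0]=[3, 0]
Event 4: LOCAL 0: VV[0][0]++ -> VV[0]=[4, 0]
Event 5: LOCAL 0: VV[0][0]++ -> VV[0]=[5, 0]
Event 6: LOCAL 1: VV[1][1]++ -> VV[1]=[0, 1]
Event 7: SEND 0->1: VV[0][0]++ -> VV[0]=[6, 0], msg_vec=[6, 0]; VV[1]=max(VV[1],msg_vec) then VV[1][1]++ -> VV[1]=[6, 2]
Event 8: LOCAL 1: VV[1][1]++ -> VV[1]=[6, 3]
Event 9: SEND 1->0: VV[1][1]++ -> VV[1]=[6, 4], msg_vec=[6, 4]; VV[0]=max(VV[0],msg_vec) then VV[0][0]++ -> VV[0]=[7, 4]
Final vectors: VV[0]=[7, 4]; VV[1]=[6, 4]

Answer: 6 4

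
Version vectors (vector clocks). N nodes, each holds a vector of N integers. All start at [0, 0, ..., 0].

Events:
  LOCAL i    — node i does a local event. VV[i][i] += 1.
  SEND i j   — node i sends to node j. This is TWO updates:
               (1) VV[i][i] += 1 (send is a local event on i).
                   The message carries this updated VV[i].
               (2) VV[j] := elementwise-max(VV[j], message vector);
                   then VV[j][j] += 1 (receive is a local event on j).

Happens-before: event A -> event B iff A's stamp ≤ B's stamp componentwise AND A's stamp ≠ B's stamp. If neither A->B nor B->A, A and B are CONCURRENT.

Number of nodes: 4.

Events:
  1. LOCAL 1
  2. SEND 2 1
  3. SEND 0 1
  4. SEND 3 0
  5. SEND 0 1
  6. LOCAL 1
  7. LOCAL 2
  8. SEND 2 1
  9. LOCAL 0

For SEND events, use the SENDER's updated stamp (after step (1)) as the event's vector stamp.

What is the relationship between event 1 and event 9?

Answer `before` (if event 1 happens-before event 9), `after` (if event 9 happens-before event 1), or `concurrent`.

Initial: VV[0]=[0, 0, 0, 0]
Initial: VV[1]=[0, 0, 0, 0]
Initial: VV[2]=[0, 0, 0, 0]
Initial: VV[3]=[0, 0, 0, 0]
Event 1: LOCAL 1: VV[1][1]++ -> VV[1]=[0, 1, 0, 0]
Event 2: SEND 2->1: VV[2][2]++ -> VV[2]=[0, 0, 1, 0], msg_vec=[0, 0, 1, 0]; VV[1]=max(VV[1],msg_vec) then VV[1][1]++ -> VV[1]=[0, 2, 1, 0]
Event 3: SEND 0->1: VV[0][0]++ -> VV[0]=[1, 0, 0, 0], msg_vec=[1, 0, 0, 0]; VV[1]=max(VV[1],msg_vec) then VV[1][1]++ -> VV[1]=[1, 3, 1, 0]
Event 4: SEND 3->0: VV[3][3]++ -> VV[3]=[0, 0, 0, 1], msg_vec=[0, 0, 0, 1]; VV[0]=max(VV[0],msg_vec) then VV[0][0]++ -> VV[0]=[2, 0, 0, 1]
Event 5: SEND 0->1: VV[0][0]++ -> VV[0]=[3, 0, 0, 1], msg_vec=[3, 0, 0, 1]; VV[1]=max(VV[1],msg_vec) then VV[1][1]++ -> VV[1]=[3, 4, 1, 1]
Event 6: LOCAL 1: VV[1][1]++ -> VV[1]=[3, 5, 1, 1]
Event 7: LOCAL 2: VV[2][2]++ -> VV[2]=[0, 0, 2, 0]
Event 8: SEND 2->1: VV[2][2]++ -> VV[2]=[0, 0, 3, 0], msg_vec=[0, 0, 3, 0]; VV[1]=max(VV[1],msg_vec) then VV[1][1]++ -> VV[1]=[3, 6, 3, 1]
Event 9: LOCAL 0: VV[0][0]++ -> VV[0]=[4, 0, 0, 1]
Event 1 stamp: [0, 1, 0, 0]
Event 9 stamp: [4, 0, 0, 1]
[0, 1, 0, 0] <= [4, 0, 0, 1]? False
[4, 0, 0, 1] <= [0, 1, 0, 0]? False
Relation: concurrent

Answer: concurrent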